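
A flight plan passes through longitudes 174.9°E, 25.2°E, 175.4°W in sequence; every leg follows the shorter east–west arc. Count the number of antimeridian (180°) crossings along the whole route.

1

Leg 1: +174.9° → +25.2°, shortest Δλ = -149.7° (west) — does not cross 180°.
Leg 2: +25.2° → -175.4°, shortest Δλ = 159.4° (east) — crosses 180°.
Total crossings: 1.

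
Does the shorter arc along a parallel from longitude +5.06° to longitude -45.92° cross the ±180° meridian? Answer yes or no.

Signed shortest Δλ = ((-45.92 − 5.06 + 180) mod 360) − 180 = -50.98°.
Going west by 50.98° from +5.06° reaches -45.92° without touching 180°.

No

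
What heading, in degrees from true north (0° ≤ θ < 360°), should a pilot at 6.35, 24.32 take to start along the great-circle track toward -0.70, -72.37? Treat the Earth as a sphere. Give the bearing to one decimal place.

270.0°

Δλ = -72.37 − 24.32 = -96.69°.
θ = atan2( sin Δλ · cos φ₂ , cos φ₁ · sin φ₂ − sin φ₁ · cos φ₂ · cos Δλ )
  = atan2(-0.99312, 0.00074) = -89.957° → normalised to [0°, 360°): 270.043°.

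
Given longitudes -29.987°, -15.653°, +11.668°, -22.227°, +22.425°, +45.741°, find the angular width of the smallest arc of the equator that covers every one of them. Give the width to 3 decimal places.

75.728°

Sort the longitudes: -29.987°, -22.227°, -15.653°, +11.668°, +22.425°, +45.741°.
Eastward gaps between consecutive values (wrapping around): 7.760°, 6.574°, 27.321°, 10.757°, 23.316°, 284.272°.
Largest gap = 284.272° ⇒ minimal covering band is its complement: 360° − 284.272° = 75.728°.
Band runs from -29.987° eastward to +45.741°.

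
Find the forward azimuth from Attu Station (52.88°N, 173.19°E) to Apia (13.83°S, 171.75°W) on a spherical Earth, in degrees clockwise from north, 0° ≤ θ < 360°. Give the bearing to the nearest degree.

Δλ = -171.75 − 173.19 = -344.94°; wrapped into (−180°, 180°]: 15.06°.
θ = atan2( sin Δλ · cos φ₂ , cos φ₁ · sin φ₂ − sin φ₁ · cos φ₂ · cos Δλ )
  = atan2(0.25230, -0.89192) = 164.205° → normalised to [0°, 360°): 164.205°.

164°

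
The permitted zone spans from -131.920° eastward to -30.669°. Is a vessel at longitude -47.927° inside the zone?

Yes

Band width going east from -131.920° to -30.669°: ((-30.669 − -131.920) mod 360) = 101.251°.
Offset of -47.927° east of the west edge: ((-47.927 − -131.920) mod 360) = 83.993°.
83.993° ≤ 101.251° ⇒ inside.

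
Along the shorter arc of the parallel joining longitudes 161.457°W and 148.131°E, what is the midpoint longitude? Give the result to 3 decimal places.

Signed shortest Δλ from -161.457° to +148.131° is -50.412°.
Midpoint longitude = -161.457° + (-50.412°)/2 = -161.457° − 25.206° = -186.663°.
Normalise into (−180°, 180°]: +173.337°.
(The naïve average (-161.457 + +148.131)/2 = -6.663° is on the wrong side of the globe.)

173.337°E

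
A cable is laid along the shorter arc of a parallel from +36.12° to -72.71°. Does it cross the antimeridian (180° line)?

No

Signed shortest Δλ = ((-72.71 − 36.12 + 180) mod 360) − 180 = -108.83°.
Going west by 108.83° from +36.12° reaches -72.71° without touching 180°.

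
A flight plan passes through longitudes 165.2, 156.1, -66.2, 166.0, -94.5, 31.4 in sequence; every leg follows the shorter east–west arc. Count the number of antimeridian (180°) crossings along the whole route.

Leg 1: +165.2° → +156.1°, shortest Δλ = -9.1° (west) — does not cross 180°.
Leg 2: +156.1° → -66.2°, shortest Δλ = 137.7° (east) — crosses 180°.
Leg 3: -66.2° → +166.0°, shortest Δλ = -127.8° (west) — crosses 180°.
Leg 4: +166.0° → -94.5°, shortest Δλ = 99.5° (east) — crosses 180°.
Leg 5: -94.5° → +31.4°, shortest Δλ = 125.9° (east) — does not cross 180°.
Total crossings: 3.

3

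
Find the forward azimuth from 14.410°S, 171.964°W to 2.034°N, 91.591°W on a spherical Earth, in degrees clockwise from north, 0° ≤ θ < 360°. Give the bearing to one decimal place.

Δλ = -91.591 − -171.964 = 80.373°.
θ = atan2( sin Δλ · cos φ₂ , cos φ₁ · sin φ₂ − sin φ₁ · cos φ₂ · cos Δλ )
  = atan2(0.98530, 0.07597) = 85.591° → normalised to [0°, 360°): 85.591°.

85.6°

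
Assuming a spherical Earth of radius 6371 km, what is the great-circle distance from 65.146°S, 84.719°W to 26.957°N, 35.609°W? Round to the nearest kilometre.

11071 km

Δλ = -35.609 − -84.719 = 49.110°.
Δφ = 26.957 − -65.146 = 92.103°.
a = sin²(Δφ/2) + cos φ₁ · cos φ₂ · sin²(Δλ/2) = 0.583047.
c = 2·atan2(√a, √(1−a)) = 1.73766 rad → d = 6371·c ≈ 11070.65 km.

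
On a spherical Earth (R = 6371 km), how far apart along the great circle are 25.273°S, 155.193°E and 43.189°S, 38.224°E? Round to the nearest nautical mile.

5427 nmi

Δλ = 38.224 − 155.193 = -116.969°.
Δφ = -43.189 − -25.273 = -17.916°.
a = sin²(Δφ/2) + cos φ₁ · cos φ₂ · sin²(Δλ/2) = 0.503404.
c = 2·atan2(√a, √(1−a)) = 1.57761 rad → d = 6371·c ≈ 10050.92 km ≈ 5427.06 nmi.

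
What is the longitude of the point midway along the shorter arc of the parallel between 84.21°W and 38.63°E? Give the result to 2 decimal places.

22.79°W

Signed shortest Δλ from -84.21° to +38.63° is +122.84°.
Midpoint longitude = -84.21° + (+122.84°)/2 = -84.21° + 61.42° = -22.79°.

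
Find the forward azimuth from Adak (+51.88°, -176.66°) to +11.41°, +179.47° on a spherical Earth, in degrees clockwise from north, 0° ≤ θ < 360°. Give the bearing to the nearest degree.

Δλ = 179.47 − -176.66 = 356.13°; wrapped into (−180°, 180°]: -3.87°.
θ = atan2( sin Δλ · cos φ₂ , cos φ₁ · sin φ₂ − sin φ₁ · cos φ₂ · cos Δλ )
  = atan2(-0.06616, -0.64729) = -174.164° → normalised to [0°, 360°): 185.836°.

186°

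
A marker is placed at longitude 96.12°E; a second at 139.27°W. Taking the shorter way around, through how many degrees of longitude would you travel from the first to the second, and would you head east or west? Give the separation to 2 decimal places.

Raw difference: -139.27 − 96.12 = -235.39°.
Normalise into (−180°, 180°]: -235.39° + 360° = 124.61°.
Positive ⇒ the second point lies to the east; separation 124.61°.

124.61° east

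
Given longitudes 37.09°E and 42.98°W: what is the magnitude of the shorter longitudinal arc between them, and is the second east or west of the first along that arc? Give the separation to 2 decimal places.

80.07° west

Raw difference: -42.98 − 37.09 = -80.07°.
Normalise into (−180°, 180°]: -80.07° stays -80.07°.
Negative ⇒ the second point lies to the west; separation 80.07°.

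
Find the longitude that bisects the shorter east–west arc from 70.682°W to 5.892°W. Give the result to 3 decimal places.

38.287°W

Signed shortest Δλ from -70.682° to -5.892° is +64.790°.
Midpoint longitude = -70.682° + (+64.790°)/2 = -70.682° + 32.395° = -38.287°.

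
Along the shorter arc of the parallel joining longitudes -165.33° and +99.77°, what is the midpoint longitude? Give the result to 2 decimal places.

+147.22°

Signed shortest Δλ from -165.33° to +99.77° is -94.90°.
Midpoint longitude = -165.33° + (-94.90°)/2 = -165.33° − 47.45° = -212.78°.
Normalise into (−180°, 180°]: +147.22°.
(The naïve average (-165.33 + +99.77)/2 = -32.78° is on the wrong side of the globe.)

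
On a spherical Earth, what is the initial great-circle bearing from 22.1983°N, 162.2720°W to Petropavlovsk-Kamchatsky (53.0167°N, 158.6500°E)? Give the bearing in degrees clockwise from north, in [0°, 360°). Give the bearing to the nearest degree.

Δλ = 158.6500 − -162.2720 = 320.9220°; wrapped into (−180°, 180°]: -39.0780°.
θ = atan2( sin Δλ · cos φ₂ , cos φ₁ · sin φ₂ − sin φ₁ · cos φ₂ · cos Δλ )
  = atan2(-0.37922, 0.56317) = -33.956° → normalised to [0°, 360°): 326.044°.

326°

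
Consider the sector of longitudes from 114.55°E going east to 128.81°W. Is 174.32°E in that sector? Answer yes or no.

Band width going east from +114.55° to -128.81°: ((-128.81 − 114.55) mod 360) = 116.64°.
Offset of +174.32° east of the west edge: ((174.32 − 114.55) mod 360) = 59.77°.
59.77° ≤ 116.64° ⇒ inside.

Yes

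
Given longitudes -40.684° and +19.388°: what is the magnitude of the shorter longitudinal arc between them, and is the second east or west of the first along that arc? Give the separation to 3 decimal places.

60.072° east

Raw difference: 19.388 − -40.684 = 60.072°.
Normalise into (−180°, 180°]: 60.072° stays 60.072°.
Positive ⇒ the second point lies to the east; separation 60.072°.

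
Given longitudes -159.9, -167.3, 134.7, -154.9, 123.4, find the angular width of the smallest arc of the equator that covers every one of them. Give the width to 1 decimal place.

81.7°

Sort the longitudes: -167.3°, -159.9°, -154.9°, +123.4°, +134.7°.
Eastward gaps between consecutive values (wrapping around): 7.4°, 5.0°, 278.3°, 11.3°, 58.0°.
Largest gap = 278.3° ⇒ minimal covering band is its complement: 360° − 278.3° = 81.7°.
Band runs from +123.4° eastward to -154.9°, crossing the antimeridian.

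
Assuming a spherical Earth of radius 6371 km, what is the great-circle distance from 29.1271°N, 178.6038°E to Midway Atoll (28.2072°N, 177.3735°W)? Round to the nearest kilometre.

406 km

Δλ = -177.3735 − 178.6038 = -355.9773°; wrapped into (−180°, 180°]: 4.0227°.
Δφ = 28.2072 − 29.1271 = -0.9199°.
a = sin²(Δφ/2) + cos φ₁ · cos φ₂ · sin²(Δλ/2) = 0.001013.
c = 2·atan2(√a, √(1−a)) = 0.06366 rad → d = 6371·c ≈ 405.56 km.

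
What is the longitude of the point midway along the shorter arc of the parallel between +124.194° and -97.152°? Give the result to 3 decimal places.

-166.479°

Signed shortest Δλ from +124.194° to -97.152° is +138.654°.
Midpoint longitude = +124.194° + (+138.654°)/2 = +124.194° + 69.327° = +193.521°.
Normalise into (−180°, 180°]: -166.479°.
(The naïve average (+124.194 + -97.152)/2 = 13.521° is on the wrong side of the globe.)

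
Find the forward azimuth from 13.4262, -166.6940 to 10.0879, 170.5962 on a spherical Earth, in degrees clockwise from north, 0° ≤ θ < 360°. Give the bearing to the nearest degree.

Δλ = 170.5962 − -166.6940 = 337.2902°; wrapped into (−180°, 180°]: -22.7098°.
θ = atan2( sin Δλ · cos φ₂ , cos φ₁ · sin φ₂ − sin φ₁ · cos φ₂ · cos Δλ )
  = atan2(-0.38010, -0.04051) = -96.083° → normalised to [0°, 360°): 263.917°.

264°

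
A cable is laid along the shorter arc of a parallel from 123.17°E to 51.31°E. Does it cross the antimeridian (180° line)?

Signed shortest Δλ = ((51.31 − 123.17 + 180) mod 360) − 180 = -71.86°.
Going west by 71.86° from +123.17° reaches +51.31° without touching 180°.

No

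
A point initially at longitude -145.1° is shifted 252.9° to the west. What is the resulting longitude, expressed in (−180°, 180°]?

-38.0°

Start at -145.1°; shift −252.9° → -398.0°.
-398.0° lies outside (−180°, 180°]; add 360° → -38.0°.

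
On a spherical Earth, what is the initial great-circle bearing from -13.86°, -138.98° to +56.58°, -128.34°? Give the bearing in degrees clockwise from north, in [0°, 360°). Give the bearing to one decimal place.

Δλ = -128.34 − -138.98 = 10.64°.
θ = atan2( sin Δλ · cos φ₂ , cos φ₁ · sin φ₂ − sin φ₁ · cos φ₂ · cos Δλ )
  = atan2(0.10169, 0.94002) = 6.174° → normalised to [0°, 360°): 6.174°.

6.2°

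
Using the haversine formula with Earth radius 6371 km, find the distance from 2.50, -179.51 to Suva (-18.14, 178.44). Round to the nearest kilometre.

Δλ = 178.44 − -179.51 = 357.95°; wrapped into (−180°, 180°]: -2.05°.
Δφ = -18.14 − 2.50 = -20.64°.
a = sin²(Δφ/2) + cos φ₁ · cos φ₂ · sin²(Δλ/2) = 0.032397.
c = 2·atan2(√a, √(1−a)) = 0.36196 rad → d = 6371·c ≈ 2306.02 km.

2306 km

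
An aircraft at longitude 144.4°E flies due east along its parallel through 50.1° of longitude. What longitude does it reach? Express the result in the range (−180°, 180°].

165.5°W

Start at +144.4°; shift +50.1° → +194.5°.
+194.5° lies outside (−180°, 180°]; subtract 360° → -165.5°.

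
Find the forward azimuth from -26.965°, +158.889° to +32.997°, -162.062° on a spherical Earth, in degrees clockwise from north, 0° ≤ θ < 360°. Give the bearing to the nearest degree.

34°

Δλ = -162.062 − 158.889 = -320.951°; wrapped into (−180°, 180°]: 39.049°.
θ = atan2( sin Δλ · cos φ₂ , cos φ₁ · sin φ₂ − sin φ₁ · cos φ₂ · cos Δλ )
  = atan2(0.52837, 0.78074) = 34.088° → normalised to [0°, 360°): 34.088°.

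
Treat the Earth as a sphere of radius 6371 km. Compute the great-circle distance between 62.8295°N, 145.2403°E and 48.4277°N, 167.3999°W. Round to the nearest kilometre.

3274 km

Δλ = -167.3999 − 145.2403 = -312.6402°; wrapped into (−180°, 180°]: 47.3598°.
Δφ = 48.4277 − 62.8295 = -14.4018°.
a = sin²(Δφ/2) + cos φ₁ · cos φ₂ · sin²(Δλ/2) = 0.064589.
c = 2·atan2(√a, √(1−a)) = 0.51392 rad → d = 6371·c ≈ 3274.21 km.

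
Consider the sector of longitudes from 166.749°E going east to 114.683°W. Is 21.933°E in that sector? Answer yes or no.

Band width going east from +166.749° to -114.683°: ((-114.683 − 166.749) mod 360) = 78.568°.
Offset of +21.933° east of the west edge: ((21.933 − 166.749) mod 360) = 215.184°.
215.184° > 78.568° ⇒ outside.

No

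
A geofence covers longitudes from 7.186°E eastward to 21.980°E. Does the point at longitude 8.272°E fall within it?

Yes

Band width going east from +7.186° to +21.980°: ((21.980 − 7.186) mod 360) = 14.794°.
Offset of +8.272° east of the west edge: ((8.272 − 7.186) mod 360) = 1.086°.
1.086° ≤ 14.794° ⇒ inside.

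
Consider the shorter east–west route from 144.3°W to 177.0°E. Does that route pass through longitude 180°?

Naïve |177.0 − -144.3| = 321.3° > 180°, so the shorter arc goes the other way round — across 180°.
Signed shortest Δλ = ((177.0 − -144.3 + 180) mod 360) − 180 = -38.7°.
Going west by 38.7° from -144.3° passes through 180° before reaching +177.0°.

Yes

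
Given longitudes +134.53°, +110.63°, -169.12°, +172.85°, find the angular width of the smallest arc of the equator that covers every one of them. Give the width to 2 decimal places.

Sort the longitudes: -169.12°, +110.63°, +134.53°, +172.85°.
Eastward gaps between consecutive values (wrapping around): 279.75°, 23.90°, 38.32°, 18.03°.
Largest gap = 279.75° ⇒ minimal covering band is its complement: 360° − 279.75° = 80.25°.
Band runs from +110.63° eastward to -169.12°, crossing the antimeridian.

80.25°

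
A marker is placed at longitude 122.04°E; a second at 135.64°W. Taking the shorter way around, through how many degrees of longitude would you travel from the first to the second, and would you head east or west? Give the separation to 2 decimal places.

Raw difference: -135.64 − 122.04 = -257.68°.
Normalise into (−180°, 180°]: -257.68° + 360° = 102.32°.
Positive ⇒ the second point lies to the east; separation 102.32°.

102.32° east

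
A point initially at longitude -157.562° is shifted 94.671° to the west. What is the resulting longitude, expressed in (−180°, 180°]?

Start at -157.562°; shift −94.671° → -252.233°.
-252.233° lies outside (−180°, 180°]; add 360° → +107.767°.

+107.767°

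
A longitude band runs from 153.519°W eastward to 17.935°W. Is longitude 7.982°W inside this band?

No

Band width going east from -153.519° to -17.935°: ((-17.935 − -153.519) mod 360) = 135.584°.
Offset of -7.982° east of the west edge: ((-7.982 − -153.519) mod 360) = 145.537°.
145.537° > 135.584° ⇒ outside.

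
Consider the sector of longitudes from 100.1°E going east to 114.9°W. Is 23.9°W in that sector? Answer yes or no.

No

Band width going east from +100.1° to -114.9°: ((-114.9 − 100.1) mod 360) = 145.0°.
Offset of -23.9° east of the west edge: ((-23.9 − 100.1) mod 360) = 236.0°.
236.0° > 145.0° ⇒ outside.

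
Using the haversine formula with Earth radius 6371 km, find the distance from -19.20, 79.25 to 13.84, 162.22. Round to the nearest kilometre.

9794 km

Δλ = 162.22 − 79.25 = 82.97°.
Δφ = 13.84 − -19.20 = 33.04°.
a = sin²(Δφ/2) + cos φ₁ · cos φ₂ · sin²(Δλ/2) = 0.483221.
c = 2·atan2(√a, √(1−a)) = 1.53723 rad → d = 6371·c ≈ 9793.71 km.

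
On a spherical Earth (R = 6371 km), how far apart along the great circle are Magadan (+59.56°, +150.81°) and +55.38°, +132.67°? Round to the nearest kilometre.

1175 km

Δλ = 132.67 − 150.81 = -18.14°.
Δφ = 55.38 − 59.56 = -4.18°.
a = sin²(Δφ/2) + cos φ₁ · cos φ₂ · sin²(Δλ/2) = 0.008483.
c = 2·atan2(√a, √(1−a)) = 0.18447 rad → d = 6371·c ≈ 1175.24 km.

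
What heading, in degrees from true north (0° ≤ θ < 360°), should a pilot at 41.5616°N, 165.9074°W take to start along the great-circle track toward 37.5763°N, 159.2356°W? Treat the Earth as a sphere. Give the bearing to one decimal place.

Δλ = -159.2356 − -165.9074 = 6.6718°.
θ = atan2( sin Δλ · cos φ₂ , cos φ₁ · sin φ₂ − sin φ₁ · cos φ₂ · cos Δλ )
  = atan2(0.09208, -0.06594) = 125.607° → normalised to [0°, 360°): 125.607°.

125.6°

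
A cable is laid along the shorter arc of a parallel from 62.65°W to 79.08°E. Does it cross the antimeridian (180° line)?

Signed shortest Δλ = ((79.08 − -62.65 + 180) mod 360) − 180 = 141.73°.
Going east by 141.73° from -62.65° reaches +79.08° without touching 180°.

No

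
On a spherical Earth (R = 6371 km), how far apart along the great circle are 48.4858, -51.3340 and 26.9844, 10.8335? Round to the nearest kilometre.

Δλ = 10.8335 − -51.3340 = 62.1675°.
Δφ = 26.9844 − 48.4858 = -21.5014°.
a = sin²(Δφ/2) + cos φ₁ · cos φ₂ · sin²(Δλ/2) = 0.192236.
c = 2·atan2(√a, √(1−a)) = 0.90774 rad → d = 6371·c ≈ 5783.21 km.

5783 km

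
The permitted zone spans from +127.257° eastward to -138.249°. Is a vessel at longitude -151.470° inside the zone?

Band width going east from +127.257° to -138.249°: ((-138.249 − 127.257) mod 360) = 94.494°.
Offset of -151.470° east of the west edge: ((-151.470 − 127.257) mod 360) = 81.273°.
81.273° ≤ 94.494° ⇒ inside.

Yes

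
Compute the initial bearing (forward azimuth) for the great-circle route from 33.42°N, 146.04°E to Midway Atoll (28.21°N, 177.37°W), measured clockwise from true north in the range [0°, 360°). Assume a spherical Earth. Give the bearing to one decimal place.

Δλ = -177.37 − 146.04 = -323.41°; wrapped into (−180°, 180°]: 36.59°.
θ = atan2( sin Δλ · cos φ₂ , cos φ₁ · sin φ₂ − sin φ₁ · cos φ₂ · cos Δλ )
  = atan2(0.52528, 0.00485) = 89.471° → normalised to [0°, 360°): 89.471°.

89.5°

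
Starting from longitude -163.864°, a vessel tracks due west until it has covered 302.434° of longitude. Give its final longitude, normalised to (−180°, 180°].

Start at -163.864°; shift −302.434° → -466.298°.
-466.298° lies outside (−180°, 180°]; add 360° → -106.298°.

-106.298°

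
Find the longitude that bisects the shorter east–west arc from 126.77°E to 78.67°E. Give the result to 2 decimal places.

Signed shortest Δλ from +126.77° to +78.67° is -48.10°.
Midpoint longitude = +126.77° + (-48.10°)/2 = +126.77° − 24.05° = +102.72°.

102.72°E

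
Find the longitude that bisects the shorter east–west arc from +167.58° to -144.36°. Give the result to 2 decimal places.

-168.39°

Signed shortest Δλ from +167.58° to -144.36° is +48.06°.
Midpoint longitude = +167.58° + (+48.06°)/2 = +167.58° + 24.03° = +191.61°.
Normalise into (−180°, 180°]: -168.39°.
(The naïve average (+167.58 + -144.36)/2 = 11.61° is on the wrong side of the globe.)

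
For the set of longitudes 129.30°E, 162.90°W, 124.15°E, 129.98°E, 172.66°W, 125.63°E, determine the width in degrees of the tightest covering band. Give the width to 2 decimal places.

Sort the longitudes: -172.66°, -162.90°, +124.15°, +125.63°, +129.30°, +129.98°.
Eastward gaps between consecutive values (wrapping around): 9.76°, 287.05°, 1.48°, 3.67°, 0.68°, 57.36°.
Largest gap = 287.05° ⇒ minimal covering band is its complement: 360° − 287.05° = 72.95°.
Band runs from +124.15° eastward to -162.90°, crossing the antimeridian.

72.95°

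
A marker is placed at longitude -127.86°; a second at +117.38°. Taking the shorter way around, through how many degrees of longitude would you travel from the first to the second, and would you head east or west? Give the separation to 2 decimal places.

Raw difference: 117.38 − -127.86 = 245.24°.
Normalise into (−180°, 180°]: 245.24° − 360° = -114.76°.
Negative ⇒ the second point lies to the west; separation 114.76°.

114.76° west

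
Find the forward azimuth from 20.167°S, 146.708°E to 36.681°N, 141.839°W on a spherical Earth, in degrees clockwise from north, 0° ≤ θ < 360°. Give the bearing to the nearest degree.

Δλ = -141.839 − 146.708 = -288.547°; wrapped into (−180°, 180°]: 71.453°.
θ = atan2( sin Δλ · cos φ₂ , cos φ₁ · sin φ₂ − sin φ₁ · cos φ₂ · cos Δλ )
  = atan2(0.76032, 0.64868) = 49.530° → normalised to [0°, 360°): 49.530°.

50°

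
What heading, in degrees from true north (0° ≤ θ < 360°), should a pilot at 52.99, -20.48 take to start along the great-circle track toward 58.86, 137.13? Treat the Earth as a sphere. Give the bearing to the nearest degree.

Δλ = 137.13 − -20.48 = 157.61°.
θ = atan2( sin Δλ · cos φ₂ , cos φ₁ · sin φ₂ − sin φ₁ · cos φ₂ · cos Δλ )
  = atan2(0.19698, 0.89703) = 12.385° → normalised to [0°, 360°): 12.385°.

12°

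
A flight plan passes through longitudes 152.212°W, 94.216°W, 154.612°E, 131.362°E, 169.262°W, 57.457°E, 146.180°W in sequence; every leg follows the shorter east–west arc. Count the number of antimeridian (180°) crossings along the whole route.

4

Leg 1: -152.212° → -94.216°, shortest Δλ = 57.996° (east) — does not cross 180°.
Leg 2: -94.216° → +154.612°, shortest Δλ = -111.172° (west) — crosses 180°.
Leg 3: +154.612° → +131.362°, shortest Δλ = -23.25° (west) — does not cross 180°.
Leg 4: +131.362° → -169.262°, shortest Δλ = 59.376° (east) — crosses 180°.
Leg 5: -169.262° → +57.457°, shortest Δλ = -133.281° (west) — crosses 180°.
Leg 6: +57.457° → -146.180°, shortest Δλ = 156.363° (east) — crosses 180°.
Total crossings: 4.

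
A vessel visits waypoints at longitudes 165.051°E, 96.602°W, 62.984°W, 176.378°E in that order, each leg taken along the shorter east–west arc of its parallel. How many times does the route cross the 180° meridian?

Leg 1: +165.051° → -96.602°, shortest Δλ = 98.347° (east) — crosses 180°.
Leg 2: -96.602° → -62.984°, shortest Δλ = 33.618° (east) — does not cross 180°.
Leg 3: -62.984° → +176.378°, shortest Δλ = -120.638° (west) — crosses 180°.
Total crossings: 2.

2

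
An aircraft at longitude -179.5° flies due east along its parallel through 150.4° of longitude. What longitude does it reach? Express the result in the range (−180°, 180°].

-29.1°

Start at -179.5°; shift +150.4° → -29.1°.
-29.1° already lies in (−180°, 180°].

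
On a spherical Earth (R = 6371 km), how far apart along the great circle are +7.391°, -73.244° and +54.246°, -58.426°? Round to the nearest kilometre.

Δλ = -58.426 − -73.244 = 14.818°.
Δφ = 54.246 − 7.391 = 46.855°.
a = sin²(Δφ/2) + cos φ₁ · cos φ₂ · sin²(Δλ/2) = 0.167712.
c = 2·atan2(√a, √(1−a)) = 0.84387 rad → d = 6371·c ≈ 5376.29 km.

5376 km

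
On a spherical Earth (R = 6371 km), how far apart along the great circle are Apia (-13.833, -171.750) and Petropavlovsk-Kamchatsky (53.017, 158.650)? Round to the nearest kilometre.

7953 km

Δλ = 158.650 − -171.750 = 330.400°; wrapped into (−180°, 180°]: -29.600°.
Δφ = 53.017 − -13.833 = 66.850°.
a = sin²(Δφ/2) + cos φ₁ · cos φ₂ · sin²(Δλ/2) = 0.341546.
c = 2·atan2(√a, √(1−a)) = 1.24833 rad → d = 6371·c ≈ 7953.10 km.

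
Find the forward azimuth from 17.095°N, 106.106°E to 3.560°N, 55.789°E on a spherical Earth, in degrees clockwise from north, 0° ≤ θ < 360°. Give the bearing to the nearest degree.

Δλ = 55.789 − 106.106 = -50.317°.
θ = atan2( sin Δλ · cos φ₂ , cos φ₁ · sin φ₂ − sin φ₁ · cos φ₂ · cos Δλ )
  = atan2(-0.76810, -0.12799) = -99.460° → normalised to [0°, 360°): 260.540°.

261°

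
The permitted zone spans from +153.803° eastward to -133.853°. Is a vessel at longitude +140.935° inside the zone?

No

Band width going east from +153.803° to -133.853°: ((-133.853 − 153.803) mod 360) = 72.344°.
Offset of +140.935° east of the west edge: ((140.935 − 153.803) mod 360) = 347.132°.
347.132° > 72.344° ⇒ outside.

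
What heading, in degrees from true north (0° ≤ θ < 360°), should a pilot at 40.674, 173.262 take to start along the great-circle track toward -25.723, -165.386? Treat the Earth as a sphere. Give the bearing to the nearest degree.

159°

Δλ = -165.386 − 173.262 = -338.648°; wrapped into (−180°, 180°]: 21.352°.
θ = atan2( sin Δλ · cos φ₂ , cos φ₁ · sin φ₂ − sin φ₁ · cos φ₂ · cos Δλ )
  = atan2(0.32802, -0.87604) = 159.473° → normalised to [0°, 360°): 159.473°.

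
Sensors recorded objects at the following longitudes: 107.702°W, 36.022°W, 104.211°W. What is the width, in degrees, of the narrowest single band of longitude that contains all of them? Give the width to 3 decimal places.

Sort the longitudes: -107.702°, -104.211°, -36.022°.
Eastward gaps between consecutive values (wrapping around): 3.491°, 68.189°, 288.320°.
Largest gap = 288.320° ⇒ minimal covering band is its complement: 360° − 288.320° = 71.680°.
Band runs from -107.702° eastward to -36.022°.

71.680°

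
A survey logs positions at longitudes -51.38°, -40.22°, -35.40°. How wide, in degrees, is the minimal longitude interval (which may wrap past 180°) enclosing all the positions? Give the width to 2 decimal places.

15.98°

Sort the longitudes: -51.38°, -40.22°, -35.40°.
Eastward gaps between consecutive values (wrapping around): 11.16°, 4.82°, 344.02°.
Largest gap = 344.02° ⇒ minimal covering band is its complement: 360° − 344.02° = 15.98°.
Band runs from -51.38° eastward to -35.40°.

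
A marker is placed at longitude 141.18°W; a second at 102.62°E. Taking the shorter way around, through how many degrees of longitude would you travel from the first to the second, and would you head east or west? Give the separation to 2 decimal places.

116.20° west

Raw difference: 102.62 − -141.18 = 243.8°.
Normalise into (−180°, 180°]: 243.8° − 360° = -116.2°.
Negative ⇒ the second point lies to the west; separation 116.20°.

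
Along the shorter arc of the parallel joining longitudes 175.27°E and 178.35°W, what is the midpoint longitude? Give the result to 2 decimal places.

178.46°E

Signed shortest Δλ from +175.27° to -178.35° is +6.38°.
Midpoint longitude = +175.27° + (+6.38°)/2 = +175.27° + 3.19° = +178.46°.
(The naïve average (+175.27 + -178.35)/2 = -1.54° is on the wrong side of the globe.)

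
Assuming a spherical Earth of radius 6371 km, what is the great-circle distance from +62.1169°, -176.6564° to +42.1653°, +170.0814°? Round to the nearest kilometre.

Δλ = 170.0814 − -176.6564 = 346.7378°; wrapped into (−180°, 180°]: -13.2622°.
Δφ = 42.1653 − 62.1169 = -19.9516°.
a = sin²(Δφ/2) + cos φ₁ · cos φ₂ · sin²(Δλ/2) = 0.034632.
c = 2·atan2(√a, √(1−a)) = 0.37437 rad → d = 6371·c ≈ 2385.14 km.

2385 km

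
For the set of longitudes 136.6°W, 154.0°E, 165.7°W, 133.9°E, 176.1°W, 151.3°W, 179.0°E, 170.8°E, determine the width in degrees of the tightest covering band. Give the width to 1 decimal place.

Sort the longitudes: -176.1°, -165.7°, -151.3°, -136.6°, +133.9°, +154.0°, +170.8°, +179.0°.
Eastward gaps between consecutive values (wrapping around): 10.4°, 14.4°, 14.7°, 270.5°, 20.1°, 16.8°, 8.2°, 4.9°.
Largest gap = 270.5° ⇒ minimal covering band is its complement: 360° − 270.5° = 89.5°.
Band runs from +133.9° eastward to -136.6°, crossing the antimeridian.

89.5°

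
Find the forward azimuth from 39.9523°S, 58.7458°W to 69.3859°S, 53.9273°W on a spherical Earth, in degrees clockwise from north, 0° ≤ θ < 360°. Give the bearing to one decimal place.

176.6°

Δλ = -53.9273 − -58.7458 = 4.8185°.
θ = atan2( sin Δλ · cos φ₂ , cos φ₁ · sin φ₂ − sin φ₁ · cos φ₂ · cos Δλ )
  = atan2(0.02957, -0.49221) = 176.562° → normalised to [0°, 360°): 176.562°.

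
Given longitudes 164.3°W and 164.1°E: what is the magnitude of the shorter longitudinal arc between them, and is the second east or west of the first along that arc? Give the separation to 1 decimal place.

Raw difference: 164.1 − -164.3 = 328.4°.
Normalise into (−180°, 180°]: 328.4° − 360° = -31.6°.
Negative ⇒ the second point lies to the west; separation 31.6°.

31.6° west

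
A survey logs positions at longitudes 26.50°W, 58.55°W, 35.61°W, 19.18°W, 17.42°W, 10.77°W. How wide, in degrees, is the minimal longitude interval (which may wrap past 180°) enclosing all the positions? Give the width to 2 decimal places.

47.78°

Sort the longitudes: -58.55°, -35.61°, -26.50°, -19.18°, -17.42°, -10.77°.
Eastward gaps between consecutive values (wrapping around): 22.94°, 9.11°, 7.32°, 1.76°, 6.65°, 312.22°.
Largest gap = 312.22° ⇒ minimal covering band is its complement: 360° − 312.22° = 47.78°.
Band runs from -58.55° eastward to -10.77°.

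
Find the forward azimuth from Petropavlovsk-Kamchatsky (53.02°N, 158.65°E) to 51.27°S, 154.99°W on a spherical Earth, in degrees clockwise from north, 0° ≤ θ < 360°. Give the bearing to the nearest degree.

151°

Δλ = -154.99 − 158.65 = -313.64°; wrapped into (−180°, 180°]: 46.36°.
θ = atan2( sin Δλ · cos φ₂ , cos φ₁ · sin φ₂ − sin φ₁ · cos φ₂ · cos Δλ )
  = atan2(0.45278, -0.81418) = 150.921° → normalised to [0°, 360°): 150.921°.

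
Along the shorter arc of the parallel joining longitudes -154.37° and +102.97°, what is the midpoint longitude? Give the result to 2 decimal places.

Signed shortest Δλ from -154.37° to +102.97° is -102.66°.
Midpoint longitude = -154.37° + (-102.66°)/2 = -154.37° − 51.33° = -205.70°.
Normalise into (−180°, 180°]: +154.30°.
(The naïve average (-154.37 + +102.97)/2 = -25.7° is on the wrong side of the globe.)

+154.30°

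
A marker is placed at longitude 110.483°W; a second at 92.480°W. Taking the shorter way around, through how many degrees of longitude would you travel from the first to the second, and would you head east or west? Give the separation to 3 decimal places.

18.003° east

Raw difference: -92.480 − -110.483 = 18.003°.
Normalise into (−180°, 180°]: 18.003° stays 18.003°.
Positive ⇒ the second point lies to the east; separation 18.003°.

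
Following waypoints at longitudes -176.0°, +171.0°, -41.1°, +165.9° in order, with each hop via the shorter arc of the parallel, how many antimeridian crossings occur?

3

Leg 1: -176.0° → +171.0°, shortest Δλ = -13.0° (west) — crosses 180°.
Leg 2: +171.0° → -41.1°, shortest Δλ = 147.9° (east) — crosses 180°.
Leg 3: -41.1° → +165.9°, shortest Δλ = -153.0° (west) — crosses 180°.
Total crossings: 3.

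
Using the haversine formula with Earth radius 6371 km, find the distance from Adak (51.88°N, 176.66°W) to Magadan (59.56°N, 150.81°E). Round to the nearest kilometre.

Δλ = 150.81 − -176.66 = 327.47°; wrapped into (−180°, 180°]: -32.53°.
Δφ = 59.56 − 51.88 = 7.68°.
a = sin²(Δφ/2) + cos φ₁ · cos φ₂ · sin²(Δλ/2) = 0.029019.
c = 2·atan2(√a, √(1−a)) = 0.34237 rad → d = 6371·c ≈ 2181.23 km.

2181 km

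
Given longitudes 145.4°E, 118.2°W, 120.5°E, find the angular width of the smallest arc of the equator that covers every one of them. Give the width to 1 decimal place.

Sort the longitudes: -118.2°, +120.5°, +145.4°.
Eastward gaps between consecutive values (wrapping around): 238.7°, 24.9°, 96.4°.
Largest gap = 238.7° ⇒ minimal covering band is its complement: 360° − 238.7° = 121.3°.
Band runs from +120.5° eastward to -118.2°, crossing the antimeridian.

121.3°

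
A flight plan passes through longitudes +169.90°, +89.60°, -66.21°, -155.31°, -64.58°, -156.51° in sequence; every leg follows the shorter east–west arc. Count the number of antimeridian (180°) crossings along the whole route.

0

Leg 1: +169.90° → +89.60°, shortest Δλ = -80.3° (west) — does not cross 180°.
Leg 2: +89.60° → -66.21°, shortest Δλ = -155.81° (west) — does not cross 180°.
Leg 3: -66.21° → -155.31°, shortest Δλ = -89.1° (west) — does not cross 180°.
Leg 4: -155.31° → -64.58°, shortest Δλ = 90.73° (east) — does not cross 180°.
Leg 5: -64.58° → -156.51°, shortest Δλ = -91.93° (west) — does not cross 180°.
Total crossings: 0.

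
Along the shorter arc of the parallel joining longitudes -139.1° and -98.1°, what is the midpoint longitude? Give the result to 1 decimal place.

Signed shortest Δλ from -139.1° to -98.1° is +41.0°.
Midpoint longitude = -139.1° + (+41.0°)/2 = -139.1° + 20.5° = -118.6°.

-118.6°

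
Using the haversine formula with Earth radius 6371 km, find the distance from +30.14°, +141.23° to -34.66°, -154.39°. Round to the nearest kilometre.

9867 km

Δλ = -154.39 − 141.23 = -295.62°; wrapped into (−180°, 180°]: 64.38°.
Δφ = -34.66 − 30.14 = -64.80°.
a = sin²(Δφ/2) + cos φ₁ · cos φ₂ · sin²(Δλ/2) = 0.488987.
c = 2·atan2(√a, √(1−a)) = 1.54877 rad → d = 6371·c ≈ 9867.20 km.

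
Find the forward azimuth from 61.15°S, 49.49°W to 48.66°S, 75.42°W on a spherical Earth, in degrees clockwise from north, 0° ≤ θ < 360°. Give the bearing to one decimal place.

298.7°

Δλ = -75.42 − -49.49 = -25.93°.
θ = atan2( sin Δλ · cos φ₂ , cos φ₁ · sin φ₂ − sin φ₁ · cos φ₂ · cos Δλ )
  = atan2(-0.28883, 0.15803) = -61.316° → normalised to [0°, 360°): 298.684°.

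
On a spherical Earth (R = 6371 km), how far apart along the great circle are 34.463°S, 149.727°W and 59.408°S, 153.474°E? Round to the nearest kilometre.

4915 km

Δλ = 153.474 − -149.727 = 303.201°; wrapped into (−180°, 180°]: -56.799°.
Δφ = -59.408 − -34.463 = -24.945°.
a = sin²(Δφ/2) + cos φ₁ · cos φ₂ · sin²(Δλ/2) = 0.141562.
c = 2·atan2(√a, √(1−a)) = 0.77149 rad → d = 6371·c ≈ 4915.13 km.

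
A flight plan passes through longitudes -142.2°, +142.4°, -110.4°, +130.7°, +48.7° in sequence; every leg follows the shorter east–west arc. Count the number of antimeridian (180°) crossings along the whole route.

3

Leg 1: -142.2° → +142.4°, shortest Δλ = -75.4° (west) — crosses 180°.
Leg 2: +142.4° → -110.4°, shortest Δλ = 107.2° (east) — crosses 180°.
Leg 3: -110.4° → +130.7°, shortest Δλ = -118.9° (west) — crosses 180°.
Leg 4: +130.7° → +48.7°, shortest Δλ = -82.0° (west) — does not cross 180°.
Total crossings: 3.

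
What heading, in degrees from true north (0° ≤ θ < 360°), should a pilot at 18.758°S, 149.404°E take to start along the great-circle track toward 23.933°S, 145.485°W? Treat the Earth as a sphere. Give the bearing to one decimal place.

Δλ = -145.485 − 149.404 = -294.889°; wrapped into (−180°, 180°]: 65.111°.
θ = atan2( sin Δλ · cos φ₂ , cos φ₁ · sin φ₂ − sin φ₁ · cos φ₂ · cos Δλ )
  = atan2(0.82913, -0.26042) = 107.437° → normalised to [0°, 360°): 107.437°.

107.4°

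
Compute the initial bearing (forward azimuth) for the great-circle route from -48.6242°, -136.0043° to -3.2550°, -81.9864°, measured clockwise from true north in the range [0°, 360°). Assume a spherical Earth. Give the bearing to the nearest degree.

64°

Δλ = -81.9864 − -136.0043 = 54.0179°.
θ = atan2( sin Δλ · cos φ₂ , cos φ₁ · sin φ₂ − sin φ₁ · cos φ₂ · cos Δλ )
  = atan2(0.80790, 0.40264) = 63.509° → normalised to [0°, 360°): 63.509°.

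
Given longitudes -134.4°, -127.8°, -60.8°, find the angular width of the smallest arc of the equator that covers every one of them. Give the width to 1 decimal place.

Sort the longitudes: -134.4°, -127.8°, -60.8°.
Eastward gaps between consecutive values (wrapping around): 6.6°, 67.0°, 286.4°.
Largest gap = 286.4° ⇒ minimal covering band is its complement: 360° − 286.4° = 73.6°.
Band runs from -134.4° eastward to -60.8°.

73.6°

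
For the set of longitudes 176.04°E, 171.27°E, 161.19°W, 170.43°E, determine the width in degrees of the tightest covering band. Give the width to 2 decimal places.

28.38°

Sort the longitudes: -161.19°, +170.43°, +171.27°, +176.04°.
Eastward gaps between consecutive values (wrapping around): 331.62°, 0.84°, 4.77°, 22.77°.
Largest gap = 331.62° ⇒ minimal covering band is its complement: 360° − 331.62° = 28.38°.
Band runs from +170.43° eastward to -161.19°, crossing the antimeridian.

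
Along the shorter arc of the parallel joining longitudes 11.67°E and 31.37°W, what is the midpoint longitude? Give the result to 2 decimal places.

9.85°W

Signed shortest Δλ from +11.67° to -31.37° is -43.04°.
Midpoint longitude = +11.67° + (-43.04°)/2 = +11.67° − 21.52° = -9.85°.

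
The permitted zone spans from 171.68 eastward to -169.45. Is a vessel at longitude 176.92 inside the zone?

Yes

Band width going east from +171.68° to -169.45°: ((-169.45 − 171.68) mod 360) = 18.87°.
Offset of +176.92° east of the west edge: ((176.92 − 171.68) mod 360) = 5.24°.
5.24° ≤ 18.87° ⇒ inside.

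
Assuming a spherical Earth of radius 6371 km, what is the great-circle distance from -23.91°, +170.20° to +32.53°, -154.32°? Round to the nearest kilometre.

Δλ = -154.32 − 170.20 = -324.52°; wrapped into (−180°, 180°]: 35.48°.
Δφ = 32.53 − -23.91 = 56.44°.
a = sin²(Δφ/2) + cos φ₁ · cos φ₂ · sin²(Δλ/2) = 0.295153.
c = 2·atan2(√a, √(1−a)) = 1.14868 rad → d = 6371·c ≈ 7318.22 km.

7318 km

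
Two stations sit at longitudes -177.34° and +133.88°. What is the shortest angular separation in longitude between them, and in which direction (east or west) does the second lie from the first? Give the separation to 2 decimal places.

48.78° west

Raw difference: 133.88 − -177.34 = 311.22°.
Normalise into (−180°, 180°]: 311.22° − 360° = -48.78°.
Negative ⇒ the second point lies to the west; separation 48.78°.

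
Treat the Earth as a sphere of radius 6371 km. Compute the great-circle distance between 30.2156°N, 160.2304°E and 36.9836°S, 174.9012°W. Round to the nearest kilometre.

Δλ = -174.9012 − 160.2304 = -335.1316°; wrapped into (−180°, 180°]: 24.8684°.
Δφ = -36.9836 − 30.2156 = -67.1992°.
a = sin²(Δφ/2) + cos φ₁ · cos φ₂ · sin²(Δλ/2) = 0.338239.
c = 2·atan2(√a, √(1−a)) = 1.24135 rad → d = 6371·c ≈ 7908.62 km.

7909 km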